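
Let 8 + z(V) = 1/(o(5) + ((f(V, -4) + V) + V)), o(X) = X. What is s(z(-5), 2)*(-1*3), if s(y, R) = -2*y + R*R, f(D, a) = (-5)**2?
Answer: -597/10 ≈ -59.700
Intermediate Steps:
f(D, a) = 25
z(V) = -8 + 1/(30 + 2*V) (z(V) = -8 + 1/(5 + ((25 + V) + V)) = -8 + 1/(5 + (25 + 2*V)) = -8 + 1/(30 + 2*V))
s(y, R) = R**2 - 2*y (s(y, R) = -2*y + R**2 = R**2 - 2*y)
s(z(-5), 2)*(-1*3) = (2**2 - (-239 - 16*(-5))/(15 - 5))*(-1*3) = (4 - (-239 + 80)/10)*(-3) = (4 - (-159)/10)*(-3) = (4 - 2*(-159/20))*(-3) = (4 + 159/10)*(-3) = (199/10)*(-3) = -597/10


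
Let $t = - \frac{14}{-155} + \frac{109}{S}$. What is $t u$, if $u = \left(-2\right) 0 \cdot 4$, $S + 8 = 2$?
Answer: $0$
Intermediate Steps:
$S = -6$ ($S = -8 + 2 = -6$)
$u = 0$ ($u = 0 \cdot 4 = 0$)
$t = - \frac{16811}{930}$ ($t = - \frac{14}{-155} + \frac{109}{-6} = \left(-14\right) \left(- \frac{1}{155}\right) + 109 \left(- \frac{1}{6}\right) = \frac{14}{155} - \frac{109}{6} = - \frac{16811}{930} \approx -18.076$)
$t u = \left(- \frac{16811}{930}\right) 0 = 0$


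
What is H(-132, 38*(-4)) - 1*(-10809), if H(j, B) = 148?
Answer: 10957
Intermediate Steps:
H(-132, 38*(-4)) - 1*(-10809) = 148 - 1*(-10809) = 148 + 10809 = 10957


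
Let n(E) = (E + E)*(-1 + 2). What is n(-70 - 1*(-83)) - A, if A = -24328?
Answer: 24354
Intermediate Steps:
n(E) = 2*E (n(E) = (2*E)*1 = 2*E)
n(-70 - 1*(-83)) - A = 2*(-70 - 1*(-83)) - 1*(-24328) = 2*(-70 + 83) + 24328 = 2*13 + 24328 = 26 + 24328 = 24354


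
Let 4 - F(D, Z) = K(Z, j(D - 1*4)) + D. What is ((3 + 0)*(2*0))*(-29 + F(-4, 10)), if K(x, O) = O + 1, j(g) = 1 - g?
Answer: 0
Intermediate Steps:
K(x, O) = 1 + O
F(D, Z) = -2 (F(D, Z) = 4 - ((1 + (1 - (D - 1*4))) + D) = 4 - ((1 + (1 - (D - 4))) + D) = 4 - ((1 + (1 - (-4 + D))) + D) = 4 - ((1 + (1 + (4 - D))) + D) = 4 - ((1 + (5 - D)) + D) = 4 - ((6 - D) + D) = 4 - 1*6 = 4 - 6 = -2)
((3 + 0)*(2*0))*(-29 + F(-4, 10)) = ((3 + 0)*(2*0))*(-29 - 2) = (3*0)*(-31) = 0*(-31) = 0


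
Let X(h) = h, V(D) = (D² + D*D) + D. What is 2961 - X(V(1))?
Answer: 2958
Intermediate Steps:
V(D) = D + 2*D² (V(D) = (D² + D²) + D = 2*D² + D = D + 2*D²)
2961 - X(V(1)) = 2961 - (1 + 2*1) = 2961 - (1 + 2) = 2961 - 3 = 2958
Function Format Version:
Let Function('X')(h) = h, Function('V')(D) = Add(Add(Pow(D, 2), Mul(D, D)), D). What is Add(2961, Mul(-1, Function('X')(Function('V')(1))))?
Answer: 2958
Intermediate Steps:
Function('V')(D) = Add(D, Mul(2, Pow(D, 2))) (Function('V')(D) = Add(Add(Pow(D, 2), Pow(D, 2)), D) = Add(Mul(2, Pow(D, 2)), D) = Add(D, Mul(2, Pow(D, 2))))
Add(2961, Mul(-1, Function('X')(Function('V')(1)))) = Add(2961, Mul(-1, Mul(1, Add(1, Mul(2, 1))))) = Add(2961, Mul(-1, Mul(1, Add(1, 2)))) = Add(2961, Mul(-1, Mul(1, 3))) = Add(2961, Mul(-1, 3)) = Add(2961, -3) = 2958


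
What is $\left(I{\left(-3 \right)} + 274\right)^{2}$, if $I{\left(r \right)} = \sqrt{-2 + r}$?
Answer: $\left(274 + i \sqrt{5}\right)^{2} \approx 75071.0 + 1225.0 i$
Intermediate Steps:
$\left(I{\left(-3 \right)} + 274\right)^{2} = \left(\sqrt{-2 - 3} + 274\right)^{2} = \left(\sqrt{-5} + 274\right)^{2} = \left(i \sqrt{5} + 274\right)^{2} = \left(274 + i \sqrt{5}\right)^{2}$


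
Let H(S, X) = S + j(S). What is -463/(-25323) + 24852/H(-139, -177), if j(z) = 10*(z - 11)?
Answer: -628568339/41504397 ≈ -15.145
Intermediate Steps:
j(z) = -110 + 10*z (j(z) = 10*(-11 + z) = -110 + 10*z)
H(S, X) = -110 + 11*S (H(S, X) = S + (-110 + 10*S) = -110 + 11*S)
-463/(-25323) + 24852/H(-139, -177) = -463/(-25323) + 24852/(-110 + 11*(-139)) = -463*(-1/25323) + 24852/(-110 - 1529) = 463/25323 + 24852/(-1639) = 463/25323 + 24852*(-1/1639) = 463/25323 - 24852/1639 = -628568339/41504397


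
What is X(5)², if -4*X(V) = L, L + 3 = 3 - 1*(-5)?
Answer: 25/16 ≈ 1.5625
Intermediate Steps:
L = 5 (L = -3 + (3 - 1*(-5)) = -3 + (3 + 5) = -3 + 8 = 5)
X(V) = -5/4 (X(V) = -¼*5 = -5/4)
X(5)² = (-5/4)² = 25/16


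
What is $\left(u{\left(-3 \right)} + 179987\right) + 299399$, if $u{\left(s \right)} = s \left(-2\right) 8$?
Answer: $479434$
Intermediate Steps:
$u{\left(s \right)} = - 16 s$ ($u{\left(s \right)} = - 2 s 8 = - 16 s$)
$\left(u{\left(-3 \right)} + 179987\right) + 299399 = \left(\left(-16\right) \left(-3\right) + 179987\right) + 299399 = \left(48 + 179987\right) + 299399 = 180035 + 299399 = 479434$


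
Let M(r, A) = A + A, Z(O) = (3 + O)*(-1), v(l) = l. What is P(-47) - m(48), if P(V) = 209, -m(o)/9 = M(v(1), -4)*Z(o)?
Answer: 3881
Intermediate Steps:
Z(O) = -3 - O
M(r, A) = 2*A
m(o) = -216 - 72*o (m(o) = -9*2*(-4)*(-3 - o) = -(-72)*(-3 - o) = -9*(24 + 8*o) = -216 - 72*o)
P(-47) - m(48) = 209 - (-216 - 72*48) = 209 - (-216 - 3456) = 209 - 1*(-3672) = 209 + 3672 = 3881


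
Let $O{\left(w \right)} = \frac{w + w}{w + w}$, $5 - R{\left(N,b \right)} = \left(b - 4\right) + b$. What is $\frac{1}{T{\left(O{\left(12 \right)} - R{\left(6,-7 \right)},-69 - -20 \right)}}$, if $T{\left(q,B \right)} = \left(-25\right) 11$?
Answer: $- \frac{1}{275} \approx -0.0036364$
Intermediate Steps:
$R{\left(N,b \right)} = 9 - 2 b$ ($R{\left(N,b \right)} = 5 - \left(\left(b - 4\right) + b\right) = 5 - \left(\left(-4 + b\right) + b\right) = 5 - \left(-4 + 2 b\right) = 9 - 2 b$)
$O{\left(w \right)} = 1$ ($O{\left(w \right)} = \frac{2 w}{2 w} = 2 w \frac{1}{2 w} = 1$)
$T{\left(q,B \right)} = -275$
$\frac{1}{T{\left(O{\left(12 \right)} - R{\left(6,-7 \right)},-69 - -20 \right)}} = \frac{1}{-275} = - \frac{1}{275}$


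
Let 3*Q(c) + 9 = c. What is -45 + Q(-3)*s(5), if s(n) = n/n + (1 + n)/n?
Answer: -269/5 ≈ -53.800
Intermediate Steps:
Q(c) = -3 + c/3
s(n) = 1 + (1 + n)/n
-45 + Q(-3)*s(5) = -45 + (-3 + (⅓)*(-3))*(2 + 1/5) = -45 + (-3 - 1)*(2 + ⅕) = -45 - 4*11/5 = -45 - 44/5 = -269/5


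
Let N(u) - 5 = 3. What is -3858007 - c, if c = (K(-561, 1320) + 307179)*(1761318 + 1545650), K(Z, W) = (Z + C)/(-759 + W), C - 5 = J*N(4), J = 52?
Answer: -569882961521999/561 ≈ -1.0158e+12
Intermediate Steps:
N(u) = 8 (N(u) = 5 + 3 = 8)
C = 421 (C = 5 + 52*8 = 5 + 416 = 421)
K(Z, W) = (421 + Z)/(-759 + W) (K(Z, W) = (Z + 421)/(-759 + W) = (421 + Z)/(-759 + W))
c = 569880797180072/561 (c = ((421 - 561)/(-759 + 1320) + 307179)*(1761318 + 1545650) = (-140/561 + 307179)*3306968 = (172327279/561)*3306968 = 569880797180072/561 ≈ 1.0158e+12)
-3858007 - c = -3858007 - 1*569880797180072/561 = -3858007 - 569880797180072/561 = -569882961521999/561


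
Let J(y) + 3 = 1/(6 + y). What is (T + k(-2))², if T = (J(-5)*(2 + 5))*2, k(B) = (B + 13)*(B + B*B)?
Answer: 36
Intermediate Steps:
k(B) = (13 + B)*(B + B²)
J(y) = -3 + 1/(6 + y)
T = -28 (T = (((-17 - 3*(-5))/(6 - 5))*(2 + 5))*2 = (((-17 + 15)/1)*7)*2 = ((1*(-2))*7)*2 = -2*7*2 = -14*2 = -28)
(T + k(-2))² = (-28 - 2*(13 + (-2)² + 14*(-2)))² = (-28 - 2*(13 + 4 - 28))² = (-28 - 2*(-11))² = (-28 + 22)² = (-6)² = 36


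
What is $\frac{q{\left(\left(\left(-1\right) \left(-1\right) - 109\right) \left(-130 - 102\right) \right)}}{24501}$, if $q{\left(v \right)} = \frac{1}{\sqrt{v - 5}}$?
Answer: $\frac{\sqrt{25051}}{613774551} \approx 2.5787 \cdot 10^{-7}$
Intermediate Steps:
$q{\left(v \right)} = \frac{1}{\sqrt{-5 + v}}$
$\frac{q{\left(\left(\left(-1\right) \left(-1\right) - 109\right) \left(-130 - 102\right) \right)}}{24501} = \frac{1}{\sqrt{-5 + \left(\left(-1\right) \left(-1\right) - 109\right) \left(-130 - 102\right)} 24501} = \frac{1}{\sqrt{-5 + \left(1 - 109\right) \left(-232\right)}} \frac{1}{24501} = \frac{1}{\sqrt{-5 - -25056}} \cdot \frac{1}{24501} = \frac{1}{\sqrt{-5 + 25056}} \cdot \frac{1}{24501} = \frac{1}{\sqrt{25051}} \cdot \frac{1}{24501} = \frac{\sqrt{25051}}{25051} \cdot \frac{1}{24501} = \frac{\sqrt{25051}}{613774551}$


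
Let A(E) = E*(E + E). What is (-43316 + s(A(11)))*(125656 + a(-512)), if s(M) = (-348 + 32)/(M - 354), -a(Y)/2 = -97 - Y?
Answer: -75692551597/14 ≈ -5.4066e+9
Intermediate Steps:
A(E) = 2*E² (A(E) = E*(2*E) = 2*E²)
a(Y) = 194 + 2*Y (a(Y) = -2*(-97 - Y) = 194 + 2*Y)
s(M) = -316/(-354 + M)
(-43316 + s(A(11)))*(125656 + a(-512)) = (-43316 - 316/(-354 + 2*11²))*(125656 + (194 + 2*(-512))) = (-43316 - 316/(-354 + 2*121))*(125656 + (194 - 1024)) = (-43316 - 316/(-354 + 242))*(125656 - 830) = (-43316 - 316/(-112))*124826 = (-43316 - 316*(-1/112))*124826 = (-43316 + 79/28)*124826 = -1212769/28*124826 = -75692551597/14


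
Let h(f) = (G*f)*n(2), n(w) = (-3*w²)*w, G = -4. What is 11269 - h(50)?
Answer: 6469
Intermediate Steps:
n(w) = -3*w³
h(f) = 96*f (h(f) = (-4*f)*(-3*2³) = (-4*f)*(-3*8) = -4*f*(-24) = 96*f)
11269 - h(50) = 11269 - 96*50 = 11269 - 1*4800 = 11269 - 4800 = 6469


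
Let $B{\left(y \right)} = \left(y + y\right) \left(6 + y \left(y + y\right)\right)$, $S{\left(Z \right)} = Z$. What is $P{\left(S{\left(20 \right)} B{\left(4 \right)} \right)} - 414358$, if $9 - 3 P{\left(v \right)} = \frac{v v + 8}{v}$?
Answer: $- \frac{316450067}{760} \approx -4.1638 \cdot 10^{5}$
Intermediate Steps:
$B{\left(y \right)} = 2 y \left(6 + 2 y^{2}\right)$ ($B{\left(y \right)} = 2 y \left(6 + y 2 y\right) = 2 y \left(6 + 2 y^{2}\right)$)
$P{\left(v \right)} = 3 - \frac{8 + v^{2}}{3 v}$ ($P{\left(v \right)} = 3 - \frac{\left(v v + 8\right) \frac{1}{v}}{3} = 3 - \frac{\left(v^{2} + 8\right) \frac{1}{v}}{3} = 3 - \frac{\left(8 + v^{2}\right) \frac{1}{v}}{3} = 3 - \frac{\frac{1}{v} \left(8 + v^{2}\right)}{3} = 3 - \frac{8 + v^{2}}{3 v}$)
$P{\left(S{\left(20 \right)} B{\left(4 \right)} \right)} - 414358 = \left(3 - \frac{8}{3 \cdot 20 \cdot 4 \cdot 4 \left(3 + 4^{2}\right)} - \frac{20 \cdot 4 \cdot 4 \left(3 + 4^{2}\right)}{3}\right) - 414358 = \left(3 - \frac{8}{3 \cdot 20 \cdot 4 \cdot 4 \left(3 + 16\right)} - \frac{20 \cdot 4 \cdot 4 \left(3 + 16\right)}{3}\right) - 414358 = \left(3 - \frac{8}{3 \cdot 20 \cdot 4 \cdot 4 \cdot 19} - \frac{20 \cdot 4 \cdot 4 \cdot 19}{3}\right) - 414358 = \left(3 - \frac{8}{3 \cdot 20 \cdot 304} - \frac{20 \cdot 304}{3}\right) - 414358 = \left(3 - \frac{8}{3 \cdot 6080} - \frac{6080}{3}\right) - 414358 = \left(3 - \frac{1}{2280} - \frac{6080}{3}\right) - 414358 = - \frac{1537987}{760} - 414358 = - \frac{316450067}{760}$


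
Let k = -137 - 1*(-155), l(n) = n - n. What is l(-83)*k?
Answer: 0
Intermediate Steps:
l(n) = 0
k = 18 (k = -137 + 155 = 18)
l(-83)*k = 0*18 = 0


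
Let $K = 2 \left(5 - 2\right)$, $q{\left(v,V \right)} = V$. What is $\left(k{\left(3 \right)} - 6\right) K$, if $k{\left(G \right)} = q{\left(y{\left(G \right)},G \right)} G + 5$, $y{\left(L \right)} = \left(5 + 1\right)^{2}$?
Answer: $48$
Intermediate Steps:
$y{\left(L \right)} = 36$ ($y{\left(L \right)} = 6^{2} = 36$)
$K = 6$ ($K = 2 \cdot 3 = 6$)
$k{\left(G \right)} = 5 + G^{2}$ ($k{\left(G \right)} = G G + 5 = G^{2} + 5 = 5 + G^{2}$)
$\left(k{\left(3 \right)} - 6\right) K = \left(\left(5 + 3^{2}\right) - 6\right) 6 = \left(\left(5 + 9\right) - 6\right) 6 = \left(14 - 6\right) 6 = 8 \cdot 6 = 48$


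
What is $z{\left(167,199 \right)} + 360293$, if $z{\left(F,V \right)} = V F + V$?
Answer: $393725$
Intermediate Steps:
$z{\left(F,V \right)} = V + F V$ ($z{\left(F,V \right)} = F V + V = V + F V$)
$z{\left(167,199 \right)} + 360293 = 199 \left(1 + 167\right) + 360293 = 199 \cdot 168 + 360293 = 33432 + 360293 = 393725$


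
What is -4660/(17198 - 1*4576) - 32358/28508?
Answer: -135317489/89956994 ≈ -1.5042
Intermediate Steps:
-4660/(17198 - 1*4576) - 32358/28508 = -4660/(17198 - 4576) - 32358*1/28508 = -4660/12622 - 16179/14254 = -4660*1/12622 - 16179/14254 = -2330/6311 - 16179/14254 = -135317489/89956994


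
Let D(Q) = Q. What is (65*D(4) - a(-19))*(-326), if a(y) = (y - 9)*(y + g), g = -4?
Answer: 125184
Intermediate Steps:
a(y) = (-9 + y)*(-4 + y) (a(y) = (y - 9)*(y - 4) = (-9 + y)*(-4 + y))
(65*D(4) - a(-19))*(-326) = (65*4 - (36 + (-19)² - 13*(-19)))*(-326) = (260 - (36 + 361 + 247))*(-326) = (260 - 1*644)*(-326) = (260 - 644)*(-326) = -384*(-326) = 125184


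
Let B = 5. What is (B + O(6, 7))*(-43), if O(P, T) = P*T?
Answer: -2021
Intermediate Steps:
(B + O(6, 7))*(-43) = (5 + 6*7)*(-43) = (5 + 42)*(-43) = 47*(-43) = -2021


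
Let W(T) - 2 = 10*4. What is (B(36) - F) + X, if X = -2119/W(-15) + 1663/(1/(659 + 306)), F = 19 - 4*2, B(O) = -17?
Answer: 67398095/42 ≈ 1.6047e+6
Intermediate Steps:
F = 11 (F = 19 - 8 = 11)
W(T) = 42 (W(T) = 2 + 10*4 = 2 + 40 = 42)
X = 67399271/42 (X = -2119/42 + 1663/(1/(659 + 306)) = -2119*1/42 + 1663/(1/965) = -2119/42 + 1663/(1/965) = -2119/42 + 1663*965 = -2119/42 + 1604795 = 67399271/42 ≈ 1.6047e+6)
(B(36) - F) + X = (-17 - 1*11) + 67399271/42 = (-17 - 11) + 67399271/42 = -28 + 67399271/42 = 67398095/42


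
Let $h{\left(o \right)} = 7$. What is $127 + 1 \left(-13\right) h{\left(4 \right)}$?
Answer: $36$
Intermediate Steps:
$127 + 1 \left(-13\right) h{\left(4 \right)} = 127 + 1 \left(-13\right) 7 = 127 - 91 = 36$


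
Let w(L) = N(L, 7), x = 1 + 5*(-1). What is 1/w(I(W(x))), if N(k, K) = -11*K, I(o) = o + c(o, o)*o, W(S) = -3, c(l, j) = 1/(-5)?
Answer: -1/77 ≈ -0.012987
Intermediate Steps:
c(l, j) = -1/5
x = -4 (x = 1 - 5 = -4)
I(o) = 4*o/5 (I(o) = o - o/5 = 4*o/5)
w(L) = -77 (w(L) = -11*7 = -77)
1/w(I(W(x))) = 1/(-77) = -1/77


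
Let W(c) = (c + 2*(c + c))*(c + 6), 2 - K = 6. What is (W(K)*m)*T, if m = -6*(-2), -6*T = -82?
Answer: -6560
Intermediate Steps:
T = 41/3 (T = -⅙*(-82) = 41/3 ≈ 13.667)
K = -4 (K = 2 - 1*6 = 2 - 6 = -4)
m = 12
W(c) = 5*c*(6 + c) (W(c) = (c + 2*(2*c))*(6 + c) = (c + 4*c)*(6 + c) = (5*c)*(6 + c) = 5*c*(6 + c))
(W(K)*m)*T = ((5*(-4)*(6 - 4))*12)*(41/3) = ((5*(-4)*2)*12)*(41/3) = -40*12*(41/3) = -480*41/3 = -6560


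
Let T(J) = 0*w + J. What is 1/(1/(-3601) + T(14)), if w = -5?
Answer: 3601/50413 ≈ 0.071430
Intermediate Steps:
T(J) = J (T(J) = 0*(-5) + J = 0 + J = J)
1/(1/(-3601) + T(14)) = 1/(1/(-3601) + 14) = 1/(-1/3601 + 14) = 1/(50413/3601) = 3601/50413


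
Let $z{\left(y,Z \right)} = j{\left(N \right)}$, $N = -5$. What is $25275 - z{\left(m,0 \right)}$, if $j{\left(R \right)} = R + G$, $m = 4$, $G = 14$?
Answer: $25266$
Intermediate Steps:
$j{\left(R \right)} = 14 + R$ ($j{\left(R \right)} = R + 14 = 14 + R$)
$z{\left(y,Z \right)} = 9$ ($z{\left(y,Z \right)} = 14 - 5 = 9$)
$25275 - z{\left(m,0 \right)} = 25275 - 9 = 25266$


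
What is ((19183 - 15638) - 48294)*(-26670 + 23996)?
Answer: 119658826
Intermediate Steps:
((19183 - 15638) - 48294)*(-26670 + 23996) = (3545 - 48294)*(-2674) = -44749*(-2674) = 119658826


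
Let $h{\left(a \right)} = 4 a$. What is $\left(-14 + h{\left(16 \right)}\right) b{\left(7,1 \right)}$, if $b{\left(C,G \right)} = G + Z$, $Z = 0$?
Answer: $50$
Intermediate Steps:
$b{\left(C,G \right)} = G$ ($b{\left(C,G \right)} = G + 0 = G$)
$\left(-14 + h{\left(16 \right)}\right) b{\left(7,1 \right)} = \left(-14 + 4 \cdot 16\right) 1 = \left(-14 + 64\right) 1 = 50 \cdot 1 = 50$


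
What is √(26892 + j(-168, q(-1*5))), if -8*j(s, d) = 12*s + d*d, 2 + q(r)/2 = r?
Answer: √108478/2 ≈ 164.68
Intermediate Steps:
q(r) = -4 + 2*r
j(s, d) = -3*s/2 - d²/8 (j(s, d) = -(12*s + d*d)/8 = -(12*s + d²)/8 = -(d² + 12*s)/8 = -3*s/2 - d²/8)
√(26892 + j(-168, q(-1*5))) = √(26892 + (-3/2*(-168) - (-4 + 2*(-1*5))²/8)) = √(26892 + (252 - (-4 + 2*(-5))²/8)) = √(26892 + (252 - (-4 - 10)²/8)) = √(26892 + (252 - ⅛*(-14)²)) = √(26892 + (252 - ⅛*196)) = √(26892 + (252 - 49/2)) = √(26892 + 455/2) = √(54239/2) = √108478/2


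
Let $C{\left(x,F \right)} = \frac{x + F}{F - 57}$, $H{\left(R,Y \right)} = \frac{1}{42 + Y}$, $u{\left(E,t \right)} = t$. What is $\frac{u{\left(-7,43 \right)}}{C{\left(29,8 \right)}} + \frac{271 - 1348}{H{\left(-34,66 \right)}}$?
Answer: $- \frac{4305799}{37} \approx -1.1637 \cdot 10^{5}$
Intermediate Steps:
$C{\left(x,F \right)} = \frac{F + x}{-57 + F}$
$\frac{u{\left(-7,43 \right)}}{C{\left(29,8 \right)}} + \frac{271 - 1348}{H{\left(-34,66 \right)}} = \frac{43}{\frac{1}{-57 + 8} \left(8 + 29\right)} + \frac{271 - 1348}{\frac{1}{42 + 66}} = \frac{43}{\frac{1}{-49} \cdot 37} - \frac{1077}{\frac{1}{108}} = \frac{43}{\left(- \frac{1}{49}\right) 37} - 1077 \frac{1}{\frac{1}{108}} = \frac{43}{- \frac{37}{49}} - 116316 = 43 \left(- \frac{49}{37}\right) - 116316 = - \frac{2107}{37} - 116316 = - \frac{4305799}{37}$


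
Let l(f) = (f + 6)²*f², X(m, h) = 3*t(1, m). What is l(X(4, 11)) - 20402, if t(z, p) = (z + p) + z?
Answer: 166222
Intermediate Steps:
t(z, p) = p + 2*z (t(z, p) = (p + z) + z = p + 2*z)
X(m, h) = 6 + 3*m (X(m, h) = 3*(m + 2*1) = 3*(m + 2) = 3*(2 + m) = 6 + 3*m)
l(f) = f²*(6 + f)² (l(f) = (6 + f)²*f² = f²*(6 + f)²)
l(X(4, 11)) - 20402 = (6 + 3*4)²*(6 + (6 + 3*4))² - 20402 = (6 + 12)²*(6 + (6 + 12))² - 20402 = 18²*(6 + 18)² - 20402 = 324*24² - 20402 = 324*576 - 20402 = 186624 - 20402 = 166222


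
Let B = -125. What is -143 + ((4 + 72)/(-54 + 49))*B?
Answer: 1757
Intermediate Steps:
-143 + ((4 + 72)/(-54 + 49))*B = -143 + ((4 + 72)/(-54 + 49))*(-125) = -143 + (76/(-5))*(-125) = -143 + (76*(-⅕))*(-125) = -143 - 76/5*(-125) = -143 + 1900 = 1757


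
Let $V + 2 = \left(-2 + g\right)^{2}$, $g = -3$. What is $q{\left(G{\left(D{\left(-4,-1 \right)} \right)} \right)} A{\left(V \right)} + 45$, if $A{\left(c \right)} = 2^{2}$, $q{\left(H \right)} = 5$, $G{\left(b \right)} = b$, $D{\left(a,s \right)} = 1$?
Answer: $65$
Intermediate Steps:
$V = 23$ ($V = -2 + \left(-2 - 3\right)^{2} = -2 + \left(-5\right)^{2} = -2 + 25 = 23$)
$A{\left(c \right)} = 4$
$q{\left(G{\left(D{\left(-4,-1 \right)} \right)} \right)} A{\left(V \right)} + 45 = 5 \cdot 4 + 45 = 20 + 45 = 65$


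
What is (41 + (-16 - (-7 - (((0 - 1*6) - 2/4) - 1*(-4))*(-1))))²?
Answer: 4761/4 ≈ 1190.3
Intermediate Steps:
(41 + (-16 - (-7 - (((0 - 1*6) - 2/4) - 1*(-4))*(-1))))² = (41 + (-16 - (-7 - (((0 - 6) - 2*¼) + 4)*(-1))))² = (41 + (-16 - (-7 - ((-6 - ½) + 4)*(-1))))² = (41 + (-16 - (-7 - (-13/2 + 4)*(-1))))² = (41 + (-16 - (-7 - (-5)*(-1)/2)))² = (41 + (-16 - (-7 - 1*5/2)))² = (41 + (-16 - (-7 - 5/2)))² = (41 + (-16 - 1*(-19/2)))² = (41 + (-16 + 19/2))² = (41 - 13/2)² = (69/2)² = 4761/4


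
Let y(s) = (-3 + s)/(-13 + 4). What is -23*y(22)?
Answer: 437/9 ≈ 48.556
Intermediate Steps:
y(s) = ⅓ - s/9 (y(s) = (-3 + s)/(-9) = (-3 + s)*(-⅑) = ⅓ - s/9)
-23*y(22) = -23*(⅓ - ⅑*22) = -23*(⅓ - 22/9) = -23*(-19/9) = 437/9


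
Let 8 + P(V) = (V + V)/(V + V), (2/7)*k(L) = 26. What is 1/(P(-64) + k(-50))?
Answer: 1/84 ≈ 0.011905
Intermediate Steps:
k(L) = 91 (k(L) = (7/2)*26 = 91)
P(V) = -7 (P(V) = -8 + (V + V)/(V + V) = -8 + (2*V)/((2*V)) = -8 + (2*V)*(1/(2*V)) = -8 + 1 = -7)
1/(P(-64) + k(-50)) = 1/(-7 + 91) = 1/84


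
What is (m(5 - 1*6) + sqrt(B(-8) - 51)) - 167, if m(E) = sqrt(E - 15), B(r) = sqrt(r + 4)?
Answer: -167 + sqrt(-51 + 2*I) + 4*I ≈ -166.86 + 11.143*I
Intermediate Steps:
B(r) = sqrt(4 + r)
m(E) = sqrt(-15 + E)
(m(5 - 1*6) + sqrt(B(-8) - 51)) - 167 = (sqrt(-15 + (5 - 1*6)) + sqrt(sqrt(4 - 8) - 51)) - 167 = (sqrt(-15 + (5 - 6)) + sqrt(sqrt(-4) - 51)) - 167 = (sqrt(-15 - 1) + sqrt(2*I - 51)) - 167 = (sqrt(-16) + sqrt(-51 + 2*I)) - 167 = (4*I + sqrt(-51 + 2*I)) - 167 = (sqrt(-51 + 2*I) + 4*I) - 167 = -167 + sqrt(-51 + 2*I) + 4*I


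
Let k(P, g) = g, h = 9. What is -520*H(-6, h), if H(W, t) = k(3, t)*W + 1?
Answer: 27560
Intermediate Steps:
H(W, t) = 1 + W*t (H(W, t) = t*W + 1 = W*t + 1 = 1 + W*t)
-520*H(-6, h) = -520*(1 - 6*9) = -520*(1 - 54) = -520*(-53) = 27560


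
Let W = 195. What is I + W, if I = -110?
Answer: 85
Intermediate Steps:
I + W = -110 + 195 = 85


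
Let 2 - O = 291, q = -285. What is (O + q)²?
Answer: 329476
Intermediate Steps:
O = -289 (O = 2 - 1*291 = 2 - 291 = -289)
(O + q)² = (-289 - 285)² = (-574)² = 329476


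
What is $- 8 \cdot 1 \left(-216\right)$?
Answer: $1728$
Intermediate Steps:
$- 8 \cdot 1 \left(-216\right) = \left(-8\right) \left(-216\right) = 1728$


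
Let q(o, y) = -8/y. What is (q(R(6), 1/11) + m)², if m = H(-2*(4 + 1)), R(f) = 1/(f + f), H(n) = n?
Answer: 9604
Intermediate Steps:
R(f) = 1/(2*f)
m = -10 (m = -2*(4 + 1) = -2*5 = -10)
(q(R(6), 1/11) + m)² = (-8/(1/11) - 10)² = (-8/1/11 - 10)² = (-8*11 - 10)² = (-88 - 10)² = (-98)² = 9604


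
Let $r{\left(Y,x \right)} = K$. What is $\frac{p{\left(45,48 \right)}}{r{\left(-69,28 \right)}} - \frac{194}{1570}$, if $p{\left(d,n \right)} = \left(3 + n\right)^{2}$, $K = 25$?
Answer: $\frac{407872}{3925} \approx 103.92$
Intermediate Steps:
$r{\left(Y,x \right)} = 25$
$\frac{p{\left(45,48 \right)}}{r{\left(-69,28 \right)}} - \frac{194}{1570} = \frac{\left(3 + 48\right)^{2}}{25} - \frac{194}{1570} = 51^{2} \cdot \frac{1}{25} - \frac{97}{785} = 2601 \cdot \frac{1}{25} - \frac{97}{785} = \frac{2601}{25} - \frac{97}{785} = \frac{407872}{3925}$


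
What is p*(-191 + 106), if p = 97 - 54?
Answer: -3655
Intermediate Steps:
p = 43
p*(-191 + 106) = 43*(-191 + 106) = 43*(-85) = -3655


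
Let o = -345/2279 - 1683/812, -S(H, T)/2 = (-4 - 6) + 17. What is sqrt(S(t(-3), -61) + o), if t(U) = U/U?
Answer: I*sqrt(13889921364053)/925274 ≈ 4.0279*I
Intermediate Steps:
t(U) = 1
S(H, T) = -14 (S(H, T) = -2*((-4 - 6) + 17) = -2*(-10 + 17) = -2*7 = -14)
o = -4115697/1850548 (o = -345*1/2279 - 1683*1/812 = -345/2279 - 1683/812 = -4115697/1850548 ≈ -2.2240)
sqrt(S(t(-3), -61) + o) = sqrt(-14 - 4115697/1850548) = sqrt(-30023369/1850548) = I*sqrt(13889921364053)/925274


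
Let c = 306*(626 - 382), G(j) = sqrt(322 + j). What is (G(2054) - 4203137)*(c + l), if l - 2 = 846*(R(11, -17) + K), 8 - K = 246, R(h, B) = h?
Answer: 493347408512 - 704256*sqrt(66) ≈ 4.9334e+11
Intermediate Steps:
c = 74664 (c = 306*244 = 74664)
K = -238 (K = 8 - 1*246 = 8 - 246 = -238)
l = -192040 (l = 2 + 846*(11 - 238) = 2 + 846*(-227) = 2 - 192042 = -192040)
(G(2054) - 4203137)*(c + l) = (sqrt(322 + 2054) - 4203137)*(74664 - 192040) = (sqrt(2376) - 4203137)*(-117376) = (6*sqrt(66) - 4203137)*(-117376) = (-4203137 + 6*sqrt(66))*(-117376) = 493347408512 - 704256*sqrt(66)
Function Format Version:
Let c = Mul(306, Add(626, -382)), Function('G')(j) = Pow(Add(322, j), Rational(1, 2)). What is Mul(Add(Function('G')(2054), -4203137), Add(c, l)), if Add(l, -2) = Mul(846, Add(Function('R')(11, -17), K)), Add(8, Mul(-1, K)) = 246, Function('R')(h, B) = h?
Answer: Add(493347408512, Mul(-704256, Pow(66, Rational(1, 2)))) ≈ 4.9334e+11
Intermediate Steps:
c = 74664 (c = Mul(306, 244) = 74664)
K = -238 (K = Add(8, Mul(-1, 246)) = Add(8, -246) = -238)
l = -192040 (l = Add(2, Mul(846, Add(11, -238))) = Add(2, Mul(846, -227)) = Add(2, -192042) = -192040)
Mul(Add(Function('G')(2054), -4203137), Add(c, l)) = Mul(Add(Pow(Add(322, 2054), Rational(1, 2)), -4203137), Add(74664, -192040)) = Mul(Add(Pow(2376, Rational(1, 2)), -4203137), -117376) = Mul(Add(Mul(6, Pow(66, Rational(1, 2))), -4203137), -117376) = Mul(Add(-4203137, Mul(6, Pow(66, Rational(1, 2)))), -117376) = Add(493347408512, Mul(-704256, Pow(66, Rational(1, 2))))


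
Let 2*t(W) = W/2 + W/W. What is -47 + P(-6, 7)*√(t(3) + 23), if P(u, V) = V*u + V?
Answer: -47 - 35*√97/2 ≈ -219.35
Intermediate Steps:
t(W) = ½ + W/4 (t(W) = (W/2 + W/W)/2 = (W*(½) + 1)/2 = (W/2 + 1)/2 = (1 + W/2)/2 = ½ + W/4)
P(u, V) = V + V*u
-47 + P(-6, 7)*√(t(3) + 23) = -47 + (7*(1 - 6))*√((½ + (¼)*3) + 23) = -47 + (7*(-5))*√((½ + ¾) + 23) = -47 - 35*√(5/4 + 23) = -47 - 35*√97/2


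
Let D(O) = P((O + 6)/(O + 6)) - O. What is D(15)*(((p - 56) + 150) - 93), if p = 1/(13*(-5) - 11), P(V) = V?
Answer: -525/38 ≈ -13.816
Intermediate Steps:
D(O) = 1 - O (D(O) = (O + 6)/(O + 6) - O = (6 + O)/(6 + O) - O = 1 - O)
p = -1/76 (p = 1/(-65 - 11) = 1/(-76) = -1/76 ≈ -0.013158)
D(15)*(((p - 56) + 150) - 93) = (1 - 1*15)*(((-1/76 - 56) + 150) - 93) = (1 - 15)*((-4257/76 + 150) - 93) = -14*(7143/76 - 93) = -14*75/76 = -525/38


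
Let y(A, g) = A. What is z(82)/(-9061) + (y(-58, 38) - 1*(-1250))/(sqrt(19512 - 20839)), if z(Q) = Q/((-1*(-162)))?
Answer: -1/17901 - 1192*I*sqrt(1327)/1327 ≈ -5.5863e-5 - 32.722*I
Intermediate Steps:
z(Q) = Q/162
z(82)/(-9061) + (y(-58, 38) - 1*(-1250))/(sqrt(19512 - 20839)) = ((1/162)*82)/(-9061) + (-58 - 1*(-1250))/(sqrt(19512 - 20839)) = (41/81)*(-1/9061) + (-58 + 1250)/(sqrt(-1327)) = -1/17901 + 1192/((I*sqrt(1327))) = -1/17901 + 1192*(-I*sqrt(1327)/1327) = -1/17901 - 1192*I*sqrt(1327)/1327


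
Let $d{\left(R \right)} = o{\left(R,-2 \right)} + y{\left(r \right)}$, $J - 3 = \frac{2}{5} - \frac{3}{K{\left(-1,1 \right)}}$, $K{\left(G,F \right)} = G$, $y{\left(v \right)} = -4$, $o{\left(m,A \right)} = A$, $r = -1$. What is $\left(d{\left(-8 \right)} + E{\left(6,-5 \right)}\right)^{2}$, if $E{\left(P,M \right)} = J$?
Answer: $\frac{4}{25} \approx 0.16$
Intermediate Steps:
$J = \frac{32}{5}$ ($J = 3 + \left(\frac{2}{5} - \frac{3}{-1}\right) = 3 + \left(2 \cdot \frac{1}{5} - -3\right) = 3 + \left(\frac{2}{5} + 3\right) = 3 + \frac{17}{5} = \frac{32}{5} \approx 6.4$)
$E{\left(P,M \right)} = \frac{32}{5}$
$d{\left(R \right)} = -6$ ($d{\left(R \right)} = -2 - 4 = -6$)
$\left(d{\left(-8 \right)} + E{\left(6,-5 \right)}\right)^{2} = \left(-6 + \frac{32}{5}\right)^{2} = \left(\frac{2}{5}\right)^{2} = \frac{4}{25}$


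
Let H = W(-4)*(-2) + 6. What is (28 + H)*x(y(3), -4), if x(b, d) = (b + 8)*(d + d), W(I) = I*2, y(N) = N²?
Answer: -6800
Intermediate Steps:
W(I) = 2*I
x(b, d) = 2*d*(8 + b) (x(b, d) = (8 + b)*(2*d) = 2*d*(8 + b))
H = 22 (H = (2*(-4))*(-2) + 6 = -8*(-2) + 6 = 16 + 6 = 22)
(28 + H)*x(y(3), -4) = (28 + 22)*(2*(-4)*(8 + 3²)) = 50*(2*(-4)*(8 + 9)) = 50*(2*(-4)*17) = 50*(-136) = -6800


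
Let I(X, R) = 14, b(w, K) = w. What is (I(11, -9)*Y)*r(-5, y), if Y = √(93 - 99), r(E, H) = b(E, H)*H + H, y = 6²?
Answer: -2016*I*√6 ≈ -4938.2*I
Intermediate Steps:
y = 36
r(E, H) = H + E*H (r(E, H) = E*H + H = H + E*H)
Y = I*√6 (Y = √(-6) = I*√6 ≈ 2.4495*I)
(I(11, -9)*Y)*r(-5, y) = (14*(I*√6))*(36*(1 - 5)) = (14*I*√6)*(36*(-4)) = (14*I*√6)*(-144) = -2016*I*√6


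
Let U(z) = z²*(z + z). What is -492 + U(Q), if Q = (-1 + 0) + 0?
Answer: -494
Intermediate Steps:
Q = -1 (Q = -1 + 0 = -1)
U(z) = 2*z³ (U(z) = z²*(2*z) = 2*z³)
-492 + U(Q) = -492 + 2*(-1)³ = -492 + 2*(-1) = -492 - 2 = -494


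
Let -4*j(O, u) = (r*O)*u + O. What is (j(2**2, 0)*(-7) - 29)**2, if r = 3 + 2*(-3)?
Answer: 484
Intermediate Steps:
r = -3 (r = 3 - 6 = -3)
j(O, u) = -O/4 + 3*O*u/4 (j(O, u) = -((-3*O)*u + O)/4 = -(-3*O*u + O)/4 = -(O - 3*O*u)/4 = -O/4 + 3*O*u/4)
(j(2**2, 0)*(-7) - 29)**2 = (((1/4)*2**2*(-1 + 3*0))*(-7) - 29)**2 = (((1/4)*4*(-1 + 0))*(-7) - 29)**2 = (((1/4)*4*(-1))*(-7) - 29)**2 = (-1*(-7) - 29)**2 = (7 - 29)**2 = (-22)**2 = 484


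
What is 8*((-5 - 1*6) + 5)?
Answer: -48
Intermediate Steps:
8*((-5 - 1*6) + 5) = 8*((-5 - 6) + 5) = 8*(-11 + 5) = 8*(-6) = -48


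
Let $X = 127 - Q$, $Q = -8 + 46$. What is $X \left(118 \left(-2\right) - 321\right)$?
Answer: $-49573$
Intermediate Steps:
$Q = 38$
$X = 89$ ($X = 127 - 38 = 89$)
$X \left(118 \left(-2\right) - 321\right) = 89 \left(118 \left(-2\right) - 321\right) = 89 \left(-236 - 321\right) = 89 \left(-557\right) = -49573$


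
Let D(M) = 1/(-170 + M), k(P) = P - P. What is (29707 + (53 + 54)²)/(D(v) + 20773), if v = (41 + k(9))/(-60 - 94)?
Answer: 1079151476/544688679 ≈ 1.9812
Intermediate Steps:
k(P) = 0
v = -41/154 (v = (41 + 0)/(-60 - 94) = 41/(-154) = 41*(-1/154) = -41/154 ≈ -0.26623)
(29707 + (53 + 54)²)/(D(v) + 20773) = (29707 + (53 + 54)²)/(1/(-170 - 41/154) + 20773) = (29707 + 107²)/(1/(-26221/154) + 20773) = (29707 + 11449)/(-154/26221 + 20773) = 41156/(544688679/26221) = 41156*(26221/544688679) = 1079151476/544688679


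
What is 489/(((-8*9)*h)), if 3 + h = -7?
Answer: 163/240 ≈ 0.67917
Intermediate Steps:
h = -10 (h = -3 - 7 = -10)
489/(((-8*9)*h)) = 489/((-8*9*(-10))) = 489/((-72*(-10))) = 489/720 = 489*(1/720) = 163/240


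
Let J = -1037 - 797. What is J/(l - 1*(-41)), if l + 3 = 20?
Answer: -917/29 ≈ -31.621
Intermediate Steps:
l = 17 (l = -3 + 20 = 17)
J = -1834
J/(l - 1*(-41)) = -1834/(17 - 1*(-41)) = -1834/(17 + 41) = -1834/58 = -1834*1/58 = -917/29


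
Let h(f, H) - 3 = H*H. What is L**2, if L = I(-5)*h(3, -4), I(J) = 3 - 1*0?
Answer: 3249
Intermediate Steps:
I(J) = 3 (I(J) = 3 + 0 = 3)
h(f, H) = 3 + H**2 (h(f, H) = 3 + H*H = 3 + H**2)
L = 57 (L = 3*(3 + (-4)**2) = 3*(3 + 16) = 3*19 = 57)
L**2 = 57**2 = 3249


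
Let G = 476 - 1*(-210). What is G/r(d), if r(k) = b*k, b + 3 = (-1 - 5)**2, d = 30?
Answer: 343/495 ≈ 0.69293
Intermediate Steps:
b = 33 (b = -3 + (-1 - 5)**2 = -3 + (-6)**2 = -3 + 36 = 33)
G = 686 (G = 476 + 210 = 686)
r(k) = 33*k
G/r(d) = 686/((33*30)) = 686/990 = 686*(1/990) = 343/495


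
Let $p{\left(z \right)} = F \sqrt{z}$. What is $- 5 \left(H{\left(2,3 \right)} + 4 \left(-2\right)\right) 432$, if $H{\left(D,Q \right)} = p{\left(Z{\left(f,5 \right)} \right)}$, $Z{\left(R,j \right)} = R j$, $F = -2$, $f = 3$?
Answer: $17280 + 4320 \sqrt{15} \approx 34011.0$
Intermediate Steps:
$p{\left(z \right)} = - 2 \sqrt{z}$
$H{\left(D,Q \right)} = - 2 \sqrt{15}$ ($H{\left(D,Q \right)} = - 2 \sqrt{3 \cdot 5} = - 2 \sqrt{15}$)
$- 5 \left(H{\left(2,3 \right)} + 4 \left(-2\right)\right) 432 = - 5 \left(- 2 \sqrt{15} + 4 \left(-2\right)\right) 432 = - 5 \left(- 2 \sqrt{15} - 8\right) 432 = - 5 \left(-8 - 2 \sqrt{15}\right) 432 = \left(40 + 10 \sqrt{15}\right) 432 = 17280 + 4320 \sqrt{15}$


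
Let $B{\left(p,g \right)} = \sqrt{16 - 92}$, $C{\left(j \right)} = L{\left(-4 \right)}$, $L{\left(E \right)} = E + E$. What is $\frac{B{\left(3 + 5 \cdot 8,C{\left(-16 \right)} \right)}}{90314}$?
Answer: $\frac{i \sqrt{19}}{45157} \approx 9.6528 \cdot 10^{-5} i$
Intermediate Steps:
$L{\left(E \right)} = 2 E$
$C{\left(j \right)} = -8$ ($C{\left(j \right)} = 2 \left(-4\right) = -8$)
$B{\left(p,g \right)} = 2 i \sqrt{19}$ ($B{\left(p,g \right)} = \sqrt{-76} = 2 i \sqrt{19}$)
$\frac{B{\left(3 + 5 \cdot 8,C{\left(-16 \right)} \right)}}{90314} = \frac{2 i \sqrt{19}}{90314} = 2 i \sqrt{19} \cdot \frac{1}{90314} = \frac{i \sqrt{19}}{45157}$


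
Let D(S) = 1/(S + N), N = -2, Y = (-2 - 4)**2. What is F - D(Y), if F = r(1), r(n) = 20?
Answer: 679/34 ≈ 19.971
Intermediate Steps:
Y = 36 (Y = (-6)**2 = 36)
F = 20
D(S) = 1/(-2 + S) (D(S) = 1/(S - 2) = 1/(-2 + S))
F - D(Y) = 20 - 1/(-2 + 36) = 20 - 1/34 = 679/34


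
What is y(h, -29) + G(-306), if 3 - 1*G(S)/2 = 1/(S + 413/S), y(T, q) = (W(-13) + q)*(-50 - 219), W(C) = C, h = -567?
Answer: 1063130508/94049 ≈ 11304.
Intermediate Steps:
y(T, q) = 3497 - 269*q (y(T, q) = (-13 + q)*(-50 - 219) = (-13 + q)*(-269) = 3497 - 269*q)
G(S) = 6 - 2/(S + 413/S)
y(h, -29) + G(-306) = (3497 - 269*(-29)) + 2*(1239 - 1*(-306) + 3*(-306)²)/(413 + (-306)²) = (3497 + 7801) + 2*(1239 + 306 + 3*93636)/(413 + 93636) = 11298 + 2*(1239 + 306 + 280908)/94049 = 11298 + 2*(1/94049)*282453 = 11298 + 564906/94049 = 1063130508/94049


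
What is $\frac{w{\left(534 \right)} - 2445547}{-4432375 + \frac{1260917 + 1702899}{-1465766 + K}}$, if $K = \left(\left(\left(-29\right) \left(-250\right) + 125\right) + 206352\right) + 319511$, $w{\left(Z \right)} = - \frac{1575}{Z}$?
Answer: $\frac{25371049811153}{45983148930703} \approx 0.55175$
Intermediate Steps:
$K = 533238$ ($K = \left(\left(7250 + 125\right) + 206352\right) + 319511 = \left(7375 + 206352\right) + 319511 = 213727 + 319511 = 533238$)
$\frac{w{\left(534 \right)} - 2445547}{-4432375 + \frac{1260917 + 1702899}{-1465766 + K}} = \frac{- \frac{1575}{534} - 2445547}{-4432375 + \frac{1260917 + 1702899}{-1465766 + 533238}} = \frac{\left(-1575\right) \frac{1}{534} - 2445547}{-4432375 + \frac{2963816}{-932528}} = \frac{- \frac{525}{178} - 2445547}{-4432375 + 2963816 \left(- \frac{1}{932528}\right)} = - \frac{435307891}{178 \left(-4432375 - \frac{370477}{116566}\right)} = - \frac{435307891}{178 \left(- \frac{516664594727}{116566}\right)} = \left(- \frac{435307891}{178}\right) \left(- \frac{116566}{516664594727}\right) = \frac{25371049811153}{45983148930703}$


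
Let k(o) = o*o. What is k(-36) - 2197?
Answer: -901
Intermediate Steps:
k(o) = o**2
k(-36) - 2197 = (-36)**2 - 2197 = 1296 - 2197 = -901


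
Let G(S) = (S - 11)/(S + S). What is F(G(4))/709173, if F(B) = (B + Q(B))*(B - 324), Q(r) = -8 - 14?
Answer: 158539/15129024 ≈ 0.010479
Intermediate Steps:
G(S) = (-11 + S)/(2*S) (G(S) = (-11 + S)/((2*S)) = (-11 + S)*(1/(2*S)) = (-11 + S)/(2*S))
Q(r) = -22
F(B) = (-324 + B)*(-22 + B) (F(B) = (B - 22)*(B - 324) = (-22 + B)*(-324 + B) = (-324 + B)*(-22 + B))
F(G(4))/709173 = (7128 + ((½)*(-11 + 4)/4)² - 173*(-11 + 4)/4)/709173 = (7128 + ((½)*(¼)*(-7))² - 173*(-7)/4)*(1/709173) = (7128 + (-7/8)² - 346*(-7/8))*(1/709173) = (7128 + 49/64 + 1211/4)*(1/709173) = (475617/64)*(1/709173) = 158539/15129024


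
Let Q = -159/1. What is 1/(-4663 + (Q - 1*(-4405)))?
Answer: -1/417 ≈ -0.0023981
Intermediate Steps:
Q = -159 (Q = -159*1 = -159)
1/(-4663 + (Q - 1*(-4405))) = 1/(-4663 + (-159 - 1*(-4405))) = 1/(-4663 + (-159 + 4405)) = 1/(-4663 + 4246) = 1/(-417) = -1/417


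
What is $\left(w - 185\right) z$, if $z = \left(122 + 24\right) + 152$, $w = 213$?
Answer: $8344$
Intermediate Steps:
$z = 298$ ($z = 146 + 152 = 298$)
$\left(w - 185\right) z = \left(213 - 185\right) 298 = 28 \cdot 298 = 8344$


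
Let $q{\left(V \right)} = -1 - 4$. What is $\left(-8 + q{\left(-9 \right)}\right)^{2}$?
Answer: $169$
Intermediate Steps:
$q{\left(V \right)} = -5$
$\left(-8 + q{\left(-9 \right)}\right)^{2} = \left(-8 - 5\right)^{2} = \left(-13\right)^{2} = 169$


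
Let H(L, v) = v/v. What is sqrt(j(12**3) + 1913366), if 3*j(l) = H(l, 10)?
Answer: sqrt(17220297)/3 ≈ 1383.2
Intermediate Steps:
H(L, v) = 1
j(l) = 1/3 (j(l) = (1/3)*1 = 1/3)
sqrt(j(12**3) + 1913366) = sqrt(1/3 + 1913366) = sqrt(5740099/3) = sqrt(17220297)/3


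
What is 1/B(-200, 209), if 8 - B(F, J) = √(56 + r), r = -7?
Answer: 1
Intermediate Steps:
B(F, J) = 1 (B(F, J) = 8 - √(56 - 7) = 8 - √49 = 8 - 1*7 = 8 - 7 = 1)
1/B(-200, 209) = 1/1 = 1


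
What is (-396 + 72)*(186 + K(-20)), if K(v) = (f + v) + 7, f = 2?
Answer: -56700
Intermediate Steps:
K(v) = 9 + v (K(v) = (2 + v) + 7 = 9 + v)
(-396 + 72)*(186 + K(-20)) = (-396 + 72)*(186 + (9 - 20)) = -324*(186 - 11) = -324*175 = -56700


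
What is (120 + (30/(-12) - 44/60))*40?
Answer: 14012/3 ≈ 4670.7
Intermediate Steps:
(120 + (30/(-12) - 44/60))*40 = (120 + (30*(-1/12) - 44*1/60))*40 = (120 + (-5/2 - 11/15))*40 = (120 - 97/30)*40 = (3503/30)*40 = 14012/3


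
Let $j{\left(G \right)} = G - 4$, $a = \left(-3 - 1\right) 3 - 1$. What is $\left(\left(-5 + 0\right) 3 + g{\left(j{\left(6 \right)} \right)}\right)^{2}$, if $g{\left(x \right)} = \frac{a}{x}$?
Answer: $\frac{1849}{4} \approx 462.25$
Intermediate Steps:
$a = -13$ ($a = \left(-3 - 1\right) 3 - 1 = \left(-4\right) 3 - 1 = -12 - 1 = -13$)
$j{\left(G \right)} = -4 + G$
$g{\left(x \right)} = - \frac{13}{x}$
$\left(\left(-5 + 0\right) 3 + g{\left(j{\left(6 \right)} \right)}\right)^{2} = \left(\left(-5 + 0\right) 3 - \frac{13}{-4 + 6}\right)^{2} = \left(\left(-5\right) 3 - \frac{13}{2}\right)^{2} = \left(-15 - \frac{13}{2}\right)^{2} = \left(- \frac{43}{2}\right)^{2} = \frac{1849}{4}$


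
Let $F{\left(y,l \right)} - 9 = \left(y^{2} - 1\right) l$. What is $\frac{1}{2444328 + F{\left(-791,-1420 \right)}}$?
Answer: $- \frac{1}{886021263} \approx -1.1286 \cdot 10^{-9}$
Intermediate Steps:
$F{\left(y,l \right)} = 9 + l \left(-1 + y^{2}\right)$ ($F{\left(y,l \right)} = 9 + \left(y^{2} - 1\right) l = 9 + \left(-1 + y^{2}\right) l = 9 + l \left(-1 + y^{2}\right)$)
$\frac{1}{2444328 + F{\left(-791,-1420 \right)}} = \frac{1}{2444328 - \left(-1429 + 888467020\right)} = \frac{1}{2444328 + \left(9 + 1420 - 888467020\right)} = \frac{1}{2444328 - 888465591} = \frac{1}{-886021263} = - \frac{1}{886021263}$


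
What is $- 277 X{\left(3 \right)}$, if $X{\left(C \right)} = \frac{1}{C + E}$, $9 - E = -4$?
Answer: $- \frac{277}{16} \approx -17.313$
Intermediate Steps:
$E = 13$ ($E = 9 - -4 = 9 + 4 = 13$)
$X{\left(C \right)} = \frac{1}{13 + C}$ ($X{\left(C \right)} = \frac{1}{C + 13} = \frac{1}{13 + C}$)
$- 277 X{\left(3 \right)} = - \frac{277}{13 + 3} = - \frac{277}{16}$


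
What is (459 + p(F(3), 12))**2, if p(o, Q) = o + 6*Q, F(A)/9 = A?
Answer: 311364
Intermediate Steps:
F(A) = 9*A
(459 + p(F(3), 12))**2 = (459 + (9*3 + 6*12))**2 = (459 + (27 + 72))**2 = (459 + 99)**2 = 558**2 = 311364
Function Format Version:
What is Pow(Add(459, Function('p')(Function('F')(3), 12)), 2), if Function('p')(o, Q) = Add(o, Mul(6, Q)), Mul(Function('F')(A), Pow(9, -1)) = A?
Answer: 311364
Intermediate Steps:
Function('F')(A) = Mul(9, A)
Pow(Add(459, Function('p')(Function('F')(3), 12)), 2) = Pow(Add(459, Add(Mul(9, 3), Mul(6, 12))), 2) = Pow(Add(459, Add(27, 72)), 2) = Pow(Add(459, 99), 2) = Pow(558, 2) = 311364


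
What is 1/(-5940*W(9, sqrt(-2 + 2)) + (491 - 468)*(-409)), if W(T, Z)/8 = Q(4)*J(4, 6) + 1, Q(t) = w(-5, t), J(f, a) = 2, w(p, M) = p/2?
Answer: 1/180673 ≈ 5.5349e-6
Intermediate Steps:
w(p, M) = p/2 (w(p, M) = p*(1/2) = p/2)
Q(t) = -5/2 (Q(t) = (1/2)*(-5) = -5/2)
W(T, Z) = -32 (W(T, Z) = 8*(-5/2*2 + 1) = 8*(-5 + 1) = 8*(-4) = -32)
1/(-5940*W(9, sqrt(-2 + 2)) + (491 - 468)*(-409)) = 1/(-5940*(-32) + (491 - 468)*(-409)) = 1/(190080 + 23*(-409)) = 1/(190080 - 9407) = 1/180673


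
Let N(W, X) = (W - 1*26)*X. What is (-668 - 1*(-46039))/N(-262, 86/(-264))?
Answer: 499081/1032 ≈ 483.61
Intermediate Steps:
N(W, X) = X*(-26 + W) (N(W, X) = (W - 26)*X = (-26 + W)*X = X*(-26 + W))
(-668 - 1*(-46039))/N(-262, 86/(-264)) = (-668 - 1*(-46039))/(((86/(-264))*(-26 - 262))) = (-668 + 46039)/(((86*(-1/264))*(-288))) = 45371/((-43/132*(-288))) = 45371/(1032/11) = 45371*(11/1032) = 499081/1032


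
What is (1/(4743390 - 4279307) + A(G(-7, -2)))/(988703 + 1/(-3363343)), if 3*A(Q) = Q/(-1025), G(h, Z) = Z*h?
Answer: -21841842052841/4745454259566078718800 ≈ -4.6027e-9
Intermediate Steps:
A(Q) = -Q/3075 (A(Q) = (Q/(-1025))/3 = (Q*(-1/1025))/3 = (-Q/1025)/3 = -Q/3075)
(1/(4743390 - 4279307) + A(G(-7, -2)))/(988703 + 1/(-3363343)) = (1/(4743390 - 4279307) - (-2)*(-7)/3075)/(988703 + 1/(-3363343)) = (1/464083 - 1/3075*14)/(988703 - 1/3363343) = (1/464083 - 14/3075)/(3325347314128/3363343) = -6494087/1427055225*3363343/3325347314128 = -21841842052841/4745454259566078718800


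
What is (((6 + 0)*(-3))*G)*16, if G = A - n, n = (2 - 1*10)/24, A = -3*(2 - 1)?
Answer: 768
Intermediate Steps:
A = -3 (A = -3*1 = -3)
n = -⅓ (n = (2 - 10)*(1/24) = -8*1/24 = -⅓ ≈ -0.33333)
G = -8/3 (G = -3 - 1*(-⅓) = -3 + ⅓ = -8/3 ≈ -2.6667)
(((6 + 0)*(-3))*G)*16 = (((6 + 0)*(-3))*(-8/3))*16 = ((6*(-3))*(-8/3))*16 = -18*(-8/3)*16 = 48*16 = 768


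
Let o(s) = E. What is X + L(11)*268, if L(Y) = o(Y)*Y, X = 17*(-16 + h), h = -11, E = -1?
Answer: -3407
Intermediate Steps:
o(s) = -1
X = -459 (X = 17*(-16 - 11) = 17*(-27) = -459)
L(Y) = -Y
X + L(11)*268 = -459 - 1*11*268 = -459 - 11*268 = -459 - 2948 = -3407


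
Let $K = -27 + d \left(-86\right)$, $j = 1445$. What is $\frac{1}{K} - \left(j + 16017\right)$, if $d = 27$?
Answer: $- \frac{41018239}{2349} \approx -17462.0$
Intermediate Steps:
$K = -2349$ ($K = -27 + 27 \left(-86\right) = -27 - 2322 = -2349$)
$\frac{1}{K} - \left(j + 16017\right) = \frac{1}{-2349} - \left(1445 + 16017\right) = - \frac{1}{2349} - 17462 = - \frac{41018239}{2349}$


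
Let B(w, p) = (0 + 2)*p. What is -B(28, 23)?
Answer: -46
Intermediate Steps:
B(w, p) = 2*p
-B(28, 23) = -2*23 = -1*46 = -46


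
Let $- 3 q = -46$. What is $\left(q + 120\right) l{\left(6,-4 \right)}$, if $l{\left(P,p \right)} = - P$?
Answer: $-812$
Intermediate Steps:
$q = \frac{46}{3}$ ($q = \left(- \frac{1}{3}\right) \left(-46\right) = \frac{46}{3} \approx 15.333$)
$\left(q + 120\right) l{\left(6,-4 \right)} = \left(\frac{46}{3} + 120\right) \left(\left(-1\right) 6\right) = \frac{406}{3} \left(-6\right) = -812$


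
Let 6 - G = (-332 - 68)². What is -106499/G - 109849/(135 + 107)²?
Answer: -5669086735/4684944308 ≈ -1.2101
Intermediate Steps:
G = -159994 (G = 6 - (-332 - 68)² = 6 - 1*(-400)² = 6 - 1*160000 = 6 - 160000 = -159994)
-106499/G - 109849/(135 + 107)² = -106499/(-159994) - 109849/(135 + 107)² = -106499*(-1/159994) - 109849/(242²) = 106499/159994 - 109849/58564 = -5669086735/4684944308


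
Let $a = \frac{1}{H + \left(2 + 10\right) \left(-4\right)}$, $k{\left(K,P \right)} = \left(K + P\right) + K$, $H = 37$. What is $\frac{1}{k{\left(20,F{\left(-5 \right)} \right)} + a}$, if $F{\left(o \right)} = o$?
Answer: $\frac{11}{384} \approx 0.028646$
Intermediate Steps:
$k{\left(K,P \right)} = P + 2 K$
$a = - \frac{1}{11}$ ($a = \frac{1}{37 + \left(2 + 10\right) \left(-4\right)} = \frac{1}{37 + 12 \left(-4\right)} = \frac{1}{37 - 48} = \frac{1}{-11} = - \frac{1}{11} \approx -0.090909$)
$\frac{1}{k{\left(20,F{\left(-5 \right)} \right)} + a} = \frac{1}{\left(-5 + 2 \cdot 20\right) - \frac{1}{11}} = \frac{1}{\left(-5 + 40\right) - \frac{1}{11}} = \frac{1}{35 - \frac{1}{11}} = \frac{1}{\frac{384}{11}} = \frac{11}{384}$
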